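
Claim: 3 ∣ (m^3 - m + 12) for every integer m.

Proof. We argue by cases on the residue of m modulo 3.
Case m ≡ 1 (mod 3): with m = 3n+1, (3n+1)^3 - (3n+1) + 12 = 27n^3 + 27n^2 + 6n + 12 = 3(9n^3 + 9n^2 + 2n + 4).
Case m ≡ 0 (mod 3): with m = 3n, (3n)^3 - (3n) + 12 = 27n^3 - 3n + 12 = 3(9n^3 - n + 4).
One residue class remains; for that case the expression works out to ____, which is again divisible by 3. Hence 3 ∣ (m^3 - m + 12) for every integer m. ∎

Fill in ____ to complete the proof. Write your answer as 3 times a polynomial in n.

Only m ≡ 2 (mod 3) is unaccounted for. Put m = 3n+2:
(3n+2)^3 - (3n+2) + 12 expands to 27n^3 + 54n^2 + 33n + 18,
and factoring out 3 leaves 3(9n^3 + 18n^2 + 11n + 6).

3(9n^3 + 18n^2 + 11n + 6)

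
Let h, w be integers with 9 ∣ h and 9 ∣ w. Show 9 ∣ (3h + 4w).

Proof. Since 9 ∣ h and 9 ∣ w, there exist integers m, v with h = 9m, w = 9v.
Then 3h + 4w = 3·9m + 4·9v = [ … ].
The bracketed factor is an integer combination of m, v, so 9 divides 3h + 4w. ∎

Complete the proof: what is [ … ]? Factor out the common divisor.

9(3m + 4v)

Each term has a factor of 9: 3·9m + 4·9v = 9·(3m + 4v).
Since 3m + 4v is an integer, 9 ∣ (3h + 4w).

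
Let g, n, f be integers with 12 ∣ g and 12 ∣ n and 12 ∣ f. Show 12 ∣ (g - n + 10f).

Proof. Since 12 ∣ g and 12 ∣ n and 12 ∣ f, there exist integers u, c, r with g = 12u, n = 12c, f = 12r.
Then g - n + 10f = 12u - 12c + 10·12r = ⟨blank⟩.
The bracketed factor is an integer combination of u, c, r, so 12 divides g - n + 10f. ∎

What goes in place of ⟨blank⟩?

Pull the common 12 out of every term: 12u - 12c + 10·12r = 12(-c + 10r + u).
-c + 10r + u is an integer, which exhibits the divisibility.

12(-c + 10r + u)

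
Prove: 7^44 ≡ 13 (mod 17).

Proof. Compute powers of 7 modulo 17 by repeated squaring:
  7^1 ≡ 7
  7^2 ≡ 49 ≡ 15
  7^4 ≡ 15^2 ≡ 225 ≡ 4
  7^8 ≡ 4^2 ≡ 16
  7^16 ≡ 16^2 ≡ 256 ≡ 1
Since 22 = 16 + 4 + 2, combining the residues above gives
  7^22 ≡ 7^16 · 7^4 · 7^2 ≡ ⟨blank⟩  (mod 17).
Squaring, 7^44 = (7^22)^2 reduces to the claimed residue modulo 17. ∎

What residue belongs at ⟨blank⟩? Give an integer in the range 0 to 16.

9

Multiply the listed residues: 1 · 4 · 15 = 4 → 60.
Reducing modulo 17: 60 = 3·17 + 9, so 7^22 ≡ 9.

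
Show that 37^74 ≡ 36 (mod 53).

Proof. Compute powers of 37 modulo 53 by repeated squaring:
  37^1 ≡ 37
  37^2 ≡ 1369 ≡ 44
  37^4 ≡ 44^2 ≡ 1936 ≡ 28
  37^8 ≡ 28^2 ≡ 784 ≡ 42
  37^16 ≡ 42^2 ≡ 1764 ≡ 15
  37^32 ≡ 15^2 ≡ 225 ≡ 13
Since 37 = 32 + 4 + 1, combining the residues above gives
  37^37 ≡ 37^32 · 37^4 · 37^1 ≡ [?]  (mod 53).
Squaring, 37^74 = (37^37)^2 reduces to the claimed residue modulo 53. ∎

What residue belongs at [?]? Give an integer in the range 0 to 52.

37^32 · 37^4 · 37^1 ≡ 13 · 28 · 37 = 13468.
13468 mod 53 = 6, so 37^37 ≡ 6 (mod 53).

6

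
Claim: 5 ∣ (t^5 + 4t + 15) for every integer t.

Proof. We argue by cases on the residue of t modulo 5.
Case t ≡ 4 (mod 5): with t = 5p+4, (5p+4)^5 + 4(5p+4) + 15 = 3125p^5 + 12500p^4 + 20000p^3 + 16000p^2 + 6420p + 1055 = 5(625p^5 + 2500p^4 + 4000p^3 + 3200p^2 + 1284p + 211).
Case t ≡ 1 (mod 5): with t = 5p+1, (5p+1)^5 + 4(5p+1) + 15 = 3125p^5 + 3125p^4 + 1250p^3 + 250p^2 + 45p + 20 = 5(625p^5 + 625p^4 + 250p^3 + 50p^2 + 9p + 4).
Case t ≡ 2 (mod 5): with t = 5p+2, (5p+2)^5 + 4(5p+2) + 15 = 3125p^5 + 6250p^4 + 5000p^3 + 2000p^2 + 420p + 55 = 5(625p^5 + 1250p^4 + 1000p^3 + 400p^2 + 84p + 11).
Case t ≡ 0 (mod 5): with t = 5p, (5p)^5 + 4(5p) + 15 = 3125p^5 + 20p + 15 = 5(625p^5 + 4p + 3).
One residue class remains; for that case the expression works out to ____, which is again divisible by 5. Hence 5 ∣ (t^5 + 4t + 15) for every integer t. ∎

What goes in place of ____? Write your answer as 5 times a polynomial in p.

Only t ≡ 3 (mod 5) is unaccounted for. Put t = 5p+3:
(5p+3)^5 + 4(5p+3) + 15 expands to 3125p^5 + 9375p^4 + 11250p^3 + 6750p^2 + 2045p + 270,
and factoring out 5 leaves 5(625p^5 + 1875p^4 + 2250p^3 + 1350p^2 + 409p + 54).

5(625p^5 + 1875p^4 + 2250p^3 + 1350p^2 + 409p + 54)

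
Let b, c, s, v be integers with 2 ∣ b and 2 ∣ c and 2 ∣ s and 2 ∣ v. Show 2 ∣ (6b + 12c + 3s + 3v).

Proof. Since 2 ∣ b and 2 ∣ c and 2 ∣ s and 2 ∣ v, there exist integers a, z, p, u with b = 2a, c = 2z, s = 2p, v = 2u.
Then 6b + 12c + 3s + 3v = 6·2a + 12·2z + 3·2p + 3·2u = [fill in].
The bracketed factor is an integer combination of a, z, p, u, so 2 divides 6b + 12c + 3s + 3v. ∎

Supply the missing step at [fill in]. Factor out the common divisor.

2(6a + 3p + 3u + 12z)

Pull the common 2 out of every term: 6·2a + 12·2z + 3·2p + 3·2u = 2(6a + 3p + 3u + 12z).
6a + 3p + 3u + 12z is an integer, which exhibits the divisibility.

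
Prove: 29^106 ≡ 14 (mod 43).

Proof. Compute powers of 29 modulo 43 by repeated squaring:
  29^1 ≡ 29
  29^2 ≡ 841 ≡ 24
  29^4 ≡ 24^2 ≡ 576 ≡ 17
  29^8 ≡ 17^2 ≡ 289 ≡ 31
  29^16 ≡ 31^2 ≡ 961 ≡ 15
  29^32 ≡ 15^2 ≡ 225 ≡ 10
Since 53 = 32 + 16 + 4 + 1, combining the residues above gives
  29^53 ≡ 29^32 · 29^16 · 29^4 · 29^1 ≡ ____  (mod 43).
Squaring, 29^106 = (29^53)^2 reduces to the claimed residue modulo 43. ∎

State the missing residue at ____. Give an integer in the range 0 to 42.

29^32 · 29^16 · 29^4 · 29^1 ≡ 10 · 15 · 17 · 29 = 73950.
73950 mod 43 = 33, so 29^53 ≡ 33 (mod 43).

33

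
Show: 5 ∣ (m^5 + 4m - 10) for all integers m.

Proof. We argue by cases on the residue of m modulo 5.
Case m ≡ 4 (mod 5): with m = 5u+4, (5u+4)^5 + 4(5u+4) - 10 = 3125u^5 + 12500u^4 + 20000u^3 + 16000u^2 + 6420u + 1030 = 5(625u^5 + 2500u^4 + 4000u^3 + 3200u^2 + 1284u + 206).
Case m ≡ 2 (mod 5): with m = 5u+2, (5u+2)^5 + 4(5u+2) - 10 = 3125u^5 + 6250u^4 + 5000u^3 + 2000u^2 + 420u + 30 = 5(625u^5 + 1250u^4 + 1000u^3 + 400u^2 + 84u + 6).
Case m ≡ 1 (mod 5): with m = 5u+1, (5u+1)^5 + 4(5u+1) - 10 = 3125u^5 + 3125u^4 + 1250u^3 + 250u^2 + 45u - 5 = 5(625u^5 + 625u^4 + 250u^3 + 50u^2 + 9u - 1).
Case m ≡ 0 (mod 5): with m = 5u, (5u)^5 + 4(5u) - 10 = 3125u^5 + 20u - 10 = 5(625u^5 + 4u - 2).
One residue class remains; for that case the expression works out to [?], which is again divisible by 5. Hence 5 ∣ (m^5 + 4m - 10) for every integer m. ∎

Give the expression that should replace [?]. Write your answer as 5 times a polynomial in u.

Only m ≡ 3 (mod 5) is unaccounted for. Put m = 5u+3:
(5u+3)^5 + 4(5u+3) - 10 expands to 3125u^5 + 9375u^4 + 11250u^3 + 6750u^2 + 2045u + 245,
and factoring out 5 leaves 5(625u^5 + 1875u^4 + 2250u^3 + 1350u^2 + 409u + 49).

5(625u^5 + 1875u^4 + 2250u^3 + 1350u^2 + 409u + 49)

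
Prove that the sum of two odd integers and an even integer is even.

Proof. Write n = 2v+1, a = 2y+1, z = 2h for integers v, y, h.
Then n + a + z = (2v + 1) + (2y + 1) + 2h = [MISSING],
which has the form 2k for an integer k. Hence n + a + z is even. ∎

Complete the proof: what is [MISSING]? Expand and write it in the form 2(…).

2(h + v + y + 1)

Expanding: (2v + 1) + (2y + 1) + 2h = 2h + 2v + 2y + 2.
Every term is even; pulling out the factor of 2 gives 2(h + v + y + 1).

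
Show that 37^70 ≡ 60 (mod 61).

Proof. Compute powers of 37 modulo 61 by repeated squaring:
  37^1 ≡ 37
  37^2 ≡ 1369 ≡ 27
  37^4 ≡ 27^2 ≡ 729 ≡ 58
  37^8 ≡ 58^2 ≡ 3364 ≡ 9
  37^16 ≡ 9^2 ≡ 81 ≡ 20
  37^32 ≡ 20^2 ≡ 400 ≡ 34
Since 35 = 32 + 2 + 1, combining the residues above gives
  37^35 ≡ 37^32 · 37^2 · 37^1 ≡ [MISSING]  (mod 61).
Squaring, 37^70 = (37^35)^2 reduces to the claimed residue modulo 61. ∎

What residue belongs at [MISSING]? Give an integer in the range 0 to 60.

37^32 · 37^2 · 37^1 ≡ 34 · 27 · 37 = 33966.
33966 mod 61 = 50, so 37^35 ≡ 50 (mod 61).

50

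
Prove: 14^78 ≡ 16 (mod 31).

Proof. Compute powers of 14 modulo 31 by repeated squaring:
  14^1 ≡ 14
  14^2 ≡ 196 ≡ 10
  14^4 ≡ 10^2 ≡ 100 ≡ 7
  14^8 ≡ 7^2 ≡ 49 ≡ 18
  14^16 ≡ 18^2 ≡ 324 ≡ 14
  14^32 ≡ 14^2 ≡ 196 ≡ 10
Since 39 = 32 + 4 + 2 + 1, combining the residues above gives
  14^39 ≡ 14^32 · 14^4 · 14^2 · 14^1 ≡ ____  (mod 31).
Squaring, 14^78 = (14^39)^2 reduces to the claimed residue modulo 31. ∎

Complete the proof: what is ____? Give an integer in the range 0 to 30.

4

Multiply the listed residues: 10 · 7 · 10 · 14 = 70 → 700 → 9800.
Reducing modulo 31: 9800 = 316·31 + 4, so 14^39 ≡ 4.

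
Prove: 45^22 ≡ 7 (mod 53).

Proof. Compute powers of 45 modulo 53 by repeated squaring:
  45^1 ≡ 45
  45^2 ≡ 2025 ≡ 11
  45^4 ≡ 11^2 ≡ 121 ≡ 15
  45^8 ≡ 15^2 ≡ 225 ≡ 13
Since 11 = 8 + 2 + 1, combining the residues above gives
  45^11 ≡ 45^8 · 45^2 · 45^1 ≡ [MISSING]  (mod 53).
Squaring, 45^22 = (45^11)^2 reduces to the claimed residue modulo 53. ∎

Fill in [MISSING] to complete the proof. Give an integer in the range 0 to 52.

45^8 · 45^2 · 45^1 ≡ 13 · 11 · 45 = 6435.
6435 mod 53 = 22, so 45^11 ≡ 22 (mod 53).

22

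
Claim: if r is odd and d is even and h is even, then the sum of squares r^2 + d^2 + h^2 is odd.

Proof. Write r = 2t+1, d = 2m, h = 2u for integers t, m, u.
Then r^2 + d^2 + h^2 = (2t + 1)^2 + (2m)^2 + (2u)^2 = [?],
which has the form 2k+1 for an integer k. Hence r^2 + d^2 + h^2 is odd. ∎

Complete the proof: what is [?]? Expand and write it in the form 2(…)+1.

Expanding: (2t + 1)^2 + (2m)^2 + (2u)^2 = 4m^2 + 4t^2 + 4t + 4u^2 + 1.
Every term except the constant is even, so this is 2(2m^2 + 2t^2 + 2t + 2u^2) + 1,
and 2m^2 + 2t^2 + 2t + 2u^2 ∈ ℤ gives the required form.

2(2m^2 + 2t^2 + 2t + 2u^2) + 1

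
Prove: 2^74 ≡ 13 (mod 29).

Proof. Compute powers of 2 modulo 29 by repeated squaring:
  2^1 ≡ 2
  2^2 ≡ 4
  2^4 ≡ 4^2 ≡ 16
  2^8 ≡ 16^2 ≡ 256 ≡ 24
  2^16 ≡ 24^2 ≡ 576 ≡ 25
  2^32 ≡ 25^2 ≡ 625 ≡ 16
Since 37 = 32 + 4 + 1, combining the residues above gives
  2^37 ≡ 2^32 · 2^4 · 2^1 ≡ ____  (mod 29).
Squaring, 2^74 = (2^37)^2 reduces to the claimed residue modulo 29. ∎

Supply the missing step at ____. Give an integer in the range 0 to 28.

Multiply the listed residues: 16 · 16 · 2 = 256 → 512.
Reducing modulo 29: 512 = 17·29 + 19, so 2^37 ≡ 19.

19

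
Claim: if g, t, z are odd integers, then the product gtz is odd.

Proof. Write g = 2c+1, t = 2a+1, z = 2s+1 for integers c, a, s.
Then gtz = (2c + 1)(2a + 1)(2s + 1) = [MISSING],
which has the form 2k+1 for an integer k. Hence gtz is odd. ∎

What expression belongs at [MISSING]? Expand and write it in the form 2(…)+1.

2(4acs + 2ac + 2as + a + 2cs + c + s) + 1

Expanding: (2c + 1)(2a + 1)(2s + 1) = 8acs + 4ac + 4as + 2a + 4cs + 2c + 2s + 1.
Every term except the constant is even, so this is 2(4acs + 2ac + 2as + a + 2cs + c + s) + 1,
and 4acs + 2ac + 2as + a + 2cs + c + s ∈ ℤ gives the required form.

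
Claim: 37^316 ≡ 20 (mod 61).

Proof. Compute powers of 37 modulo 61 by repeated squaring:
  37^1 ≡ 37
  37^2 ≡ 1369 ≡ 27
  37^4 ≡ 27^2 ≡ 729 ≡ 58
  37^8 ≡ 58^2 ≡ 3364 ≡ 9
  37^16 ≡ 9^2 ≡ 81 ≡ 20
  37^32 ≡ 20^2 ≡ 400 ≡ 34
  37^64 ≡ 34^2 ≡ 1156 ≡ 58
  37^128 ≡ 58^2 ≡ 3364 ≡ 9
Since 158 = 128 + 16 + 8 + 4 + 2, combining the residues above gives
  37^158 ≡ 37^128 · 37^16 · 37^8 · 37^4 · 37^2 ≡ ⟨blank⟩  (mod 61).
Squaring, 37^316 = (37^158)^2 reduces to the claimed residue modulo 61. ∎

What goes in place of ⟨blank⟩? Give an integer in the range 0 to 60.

37^128 · 37^16 · 37^8 · 37^4 · 37^2 ≡ 9 · 20 · 9 · 58 · 27 = 2536920.
2536920 mod 61 = 52, so 37^158 ≡ 52 (mod 61).

52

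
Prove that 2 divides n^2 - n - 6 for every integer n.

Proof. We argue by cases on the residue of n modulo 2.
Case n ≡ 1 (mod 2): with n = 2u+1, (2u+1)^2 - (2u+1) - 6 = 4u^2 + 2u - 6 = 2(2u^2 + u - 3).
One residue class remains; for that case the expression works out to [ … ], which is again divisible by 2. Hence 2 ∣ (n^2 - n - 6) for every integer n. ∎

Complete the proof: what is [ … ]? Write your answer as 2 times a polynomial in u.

2(2u^2 - u - 3)

The residues treated are {1}, so the missing case is n ≡ 0 (mod 2); write n = 2u.
Then (2u)^2 - (2u) - 6 = 4u^2 - 2u - 6 = 2(2u^2 - u - 3).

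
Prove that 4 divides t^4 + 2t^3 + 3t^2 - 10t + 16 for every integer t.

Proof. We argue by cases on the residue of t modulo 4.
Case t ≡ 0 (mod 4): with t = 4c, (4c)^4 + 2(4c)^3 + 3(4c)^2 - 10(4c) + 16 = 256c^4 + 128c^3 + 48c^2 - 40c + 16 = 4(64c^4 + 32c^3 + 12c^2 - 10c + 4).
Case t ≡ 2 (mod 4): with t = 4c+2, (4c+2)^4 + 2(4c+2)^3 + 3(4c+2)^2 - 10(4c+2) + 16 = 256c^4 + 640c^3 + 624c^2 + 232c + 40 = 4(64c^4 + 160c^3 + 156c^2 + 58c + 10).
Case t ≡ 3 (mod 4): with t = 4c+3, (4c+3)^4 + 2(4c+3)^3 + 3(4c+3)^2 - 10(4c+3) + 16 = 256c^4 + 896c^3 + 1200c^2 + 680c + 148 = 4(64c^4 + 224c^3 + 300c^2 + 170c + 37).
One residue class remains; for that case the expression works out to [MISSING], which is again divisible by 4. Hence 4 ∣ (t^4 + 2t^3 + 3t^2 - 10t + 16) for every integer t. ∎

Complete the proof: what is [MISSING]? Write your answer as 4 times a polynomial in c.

4(64c^4 + 96c^3 + 60c^2 + 6c + 3)

Only t ≡ 1 (mod 4) is unaccounted for. Put t = 4c+1:
(4c+1)^4 + 2(4c+1)^3 + 3(4c+1)^2 - 10(4c+1) + 16 expands to 256c^4 + 384c^3 + 240c^2 + 24c + 12,
and factoring out 4 leaves 4(64c^4 + 96c^3 + 60c^2 + 6c + 3).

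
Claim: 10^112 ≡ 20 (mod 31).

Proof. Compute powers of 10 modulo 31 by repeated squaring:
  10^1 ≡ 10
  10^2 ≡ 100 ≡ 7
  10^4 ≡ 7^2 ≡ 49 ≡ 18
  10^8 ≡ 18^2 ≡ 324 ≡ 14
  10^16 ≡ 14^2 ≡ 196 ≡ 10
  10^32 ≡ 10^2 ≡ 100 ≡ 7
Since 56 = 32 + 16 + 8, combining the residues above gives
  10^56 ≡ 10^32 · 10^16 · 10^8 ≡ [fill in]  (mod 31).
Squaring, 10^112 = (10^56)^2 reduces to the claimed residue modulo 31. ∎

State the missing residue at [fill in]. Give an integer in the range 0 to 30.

Multiply the listed residues: 7 · 10 · 14 = 70 → 980.
Reducing modulo 31: 980 = 31·31 + 19, so 10^56 ≡ 19.

19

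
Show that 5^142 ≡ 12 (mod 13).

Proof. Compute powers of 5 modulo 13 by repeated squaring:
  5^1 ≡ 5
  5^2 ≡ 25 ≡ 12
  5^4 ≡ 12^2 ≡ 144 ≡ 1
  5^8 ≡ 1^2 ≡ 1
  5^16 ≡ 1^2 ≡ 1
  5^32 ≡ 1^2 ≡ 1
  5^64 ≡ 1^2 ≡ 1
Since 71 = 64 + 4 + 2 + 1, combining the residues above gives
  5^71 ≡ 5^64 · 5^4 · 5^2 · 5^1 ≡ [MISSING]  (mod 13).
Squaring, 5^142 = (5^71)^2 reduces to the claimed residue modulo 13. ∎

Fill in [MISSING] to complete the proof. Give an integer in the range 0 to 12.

Multiply the listed residues: 1 · 1 · 12 · 5 = 1 → 12 → 60.
Reducing modulo 13: 60 = 4·13 + 8, so 5^71 ≡ 8.

8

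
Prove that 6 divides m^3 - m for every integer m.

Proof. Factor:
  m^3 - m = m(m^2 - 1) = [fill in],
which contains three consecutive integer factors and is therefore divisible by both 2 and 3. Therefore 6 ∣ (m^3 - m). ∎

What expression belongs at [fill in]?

(m - 1)m(m + 1)

m(m^2 - 1) = m(m - 1)(m + 1) = (m - 1)m(m + 1).
These three factors are consecutive integers, so their product is divisible by 6.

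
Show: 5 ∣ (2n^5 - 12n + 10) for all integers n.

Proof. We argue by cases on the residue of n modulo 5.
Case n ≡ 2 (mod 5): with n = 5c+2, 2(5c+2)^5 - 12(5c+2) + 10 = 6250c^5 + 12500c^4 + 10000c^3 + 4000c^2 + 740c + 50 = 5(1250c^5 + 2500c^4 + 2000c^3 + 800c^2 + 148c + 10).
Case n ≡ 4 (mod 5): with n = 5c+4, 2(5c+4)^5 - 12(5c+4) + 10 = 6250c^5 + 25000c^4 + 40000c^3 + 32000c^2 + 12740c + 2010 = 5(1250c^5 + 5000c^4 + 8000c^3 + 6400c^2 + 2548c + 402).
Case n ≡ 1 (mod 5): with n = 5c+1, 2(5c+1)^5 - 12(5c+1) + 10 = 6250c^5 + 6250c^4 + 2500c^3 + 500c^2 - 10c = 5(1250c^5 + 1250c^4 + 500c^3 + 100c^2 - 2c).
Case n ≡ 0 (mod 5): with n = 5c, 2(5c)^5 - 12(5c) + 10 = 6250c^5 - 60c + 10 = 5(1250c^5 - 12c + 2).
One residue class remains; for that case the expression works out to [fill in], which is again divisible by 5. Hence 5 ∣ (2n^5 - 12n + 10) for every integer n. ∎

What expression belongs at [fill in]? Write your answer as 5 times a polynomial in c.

The residues treated are {2, 4, 1, 0}, so the missing case is n ≡ 3 (mod 5); write n = 5c+3.
Then 2(5c+3)^5 - 12(5c+3) + 10 = 6250c^5 + 18750c^4 + 22500c^3 + 13500c^2 + 3990c + 460 = 5(1250c^5 + 3750c^4 + 4500c^3 + 2700c^2 + 798c + 92).

5(1250c^5 + 3750c^4 + 4500c^3 + 2700c^2 + 798c + 92)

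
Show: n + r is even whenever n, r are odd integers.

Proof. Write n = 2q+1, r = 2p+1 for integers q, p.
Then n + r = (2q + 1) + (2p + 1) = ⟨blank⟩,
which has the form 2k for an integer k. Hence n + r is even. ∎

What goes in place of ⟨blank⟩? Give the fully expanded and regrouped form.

2(p + q + 1)

Expanding: (2q + 1) + (2p + 1) = 2p + 2q + 2.
Every term is even; pulling out the factor of 2 gives 2(p + q + 1).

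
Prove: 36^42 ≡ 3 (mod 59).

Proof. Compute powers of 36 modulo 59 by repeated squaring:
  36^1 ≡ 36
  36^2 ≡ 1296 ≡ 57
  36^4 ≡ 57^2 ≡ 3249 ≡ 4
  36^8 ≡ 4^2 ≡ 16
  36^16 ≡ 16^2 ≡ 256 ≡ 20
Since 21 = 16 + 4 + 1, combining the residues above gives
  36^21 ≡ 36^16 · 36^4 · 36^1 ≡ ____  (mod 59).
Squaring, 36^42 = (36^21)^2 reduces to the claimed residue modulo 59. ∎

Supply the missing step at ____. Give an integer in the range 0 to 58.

36^16 · 36^4 · 36^1 ≡ 20 · 4 · 36 = 2880.
2880 mod 59 = 48, so 36^21 ≡ 48 (mod 59).

48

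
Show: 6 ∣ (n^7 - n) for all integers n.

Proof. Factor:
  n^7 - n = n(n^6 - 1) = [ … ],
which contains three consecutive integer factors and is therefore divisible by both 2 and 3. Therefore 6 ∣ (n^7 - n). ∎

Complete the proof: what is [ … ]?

n^6 - 1 = (n^2 - 1)(n^4 + n^2 + 1), and n^2 - 1 = (n-1)(n+1).
So n(n^6 - 1) = (n - 1)n(n + 1)(n^4 + n^2 + 1).

(n - 1)n(n + 1)(n^4 + n^2 + 1)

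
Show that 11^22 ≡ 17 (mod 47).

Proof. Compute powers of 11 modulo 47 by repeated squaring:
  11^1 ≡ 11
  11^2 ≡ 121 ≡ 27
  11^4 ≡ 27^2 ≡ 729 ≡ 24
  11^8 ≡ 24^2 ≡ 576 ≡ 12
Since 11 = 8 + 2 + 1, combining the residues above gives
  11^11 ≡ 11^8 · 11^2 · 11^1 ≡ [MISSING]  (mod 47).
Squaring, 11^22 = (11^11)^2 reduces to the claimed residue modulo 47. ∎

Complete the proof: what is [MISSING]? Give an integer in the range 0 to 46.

11^8 · 11^2 · 11^1 ≡ 12 · 27 · 11 = 3564.
3564 mod 47 = 39, so 11^11 ≡ 39 (mod 47).

39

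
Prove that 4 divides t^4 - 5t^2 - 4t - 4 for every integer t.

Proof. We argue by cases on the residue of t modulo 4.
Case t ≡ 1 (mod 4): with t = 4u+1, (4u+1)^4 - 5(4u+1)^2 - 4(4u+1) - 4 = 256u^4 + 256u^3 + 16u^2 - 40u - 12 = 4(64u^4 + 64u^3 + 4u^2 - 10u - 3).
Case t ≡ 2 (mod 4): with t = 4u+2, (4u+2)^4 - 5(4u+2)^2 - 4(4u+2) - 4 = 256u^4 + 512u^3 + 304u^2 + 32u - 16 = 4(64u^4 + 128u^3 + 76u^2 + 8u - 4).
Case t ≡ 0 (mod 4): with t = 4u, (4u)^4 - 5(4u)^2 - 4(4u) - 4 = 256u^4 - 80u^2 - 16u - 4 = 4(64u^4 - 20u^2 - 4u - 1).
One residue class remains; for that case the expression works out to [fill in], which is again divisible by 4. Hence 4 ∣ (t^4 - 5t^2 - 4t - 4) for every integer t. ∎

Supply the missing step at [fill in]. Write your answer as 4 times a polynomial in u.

Only t ≡ 3 (mod 4) is unaccounted for. Put t = 4u+3:
(4u+3)^4 - 5(4u+3)^2 - 4(4u+3) - 4 expands to 256u^4 + 768u^3 + 784u^2 + 296u + 20,
and factoring out 4 leaves 4(64u^4 + 192u^3 + 196u^2 + 74u + 5).

4(64u^4 + 192u^3 + 196u^2 + 74u + 5)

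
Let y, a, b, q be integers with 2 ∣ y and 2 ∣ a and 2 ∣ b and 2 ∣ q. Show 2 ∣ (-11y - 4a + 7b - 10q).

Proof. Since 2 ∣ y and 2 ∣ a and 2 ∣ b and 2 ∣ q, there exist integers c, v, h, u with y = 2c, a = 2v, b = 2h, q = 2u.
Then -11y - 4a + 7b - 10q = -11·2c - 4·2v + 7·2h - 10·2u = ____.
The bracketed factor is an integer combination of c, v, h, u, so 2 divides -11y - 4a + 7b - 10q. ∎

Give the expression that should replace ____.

2(-11c + 7h - 10u - 4v)

Each term has a factor of 2: -11·2c - 4·2v + 7·2h - 10·2u = 2·(-11c + 7h - 10u - 4v).
Since -11c + 7h - 10u - 4v is an integer, 2 ∣ (-11y - 4a + 7b - 10q).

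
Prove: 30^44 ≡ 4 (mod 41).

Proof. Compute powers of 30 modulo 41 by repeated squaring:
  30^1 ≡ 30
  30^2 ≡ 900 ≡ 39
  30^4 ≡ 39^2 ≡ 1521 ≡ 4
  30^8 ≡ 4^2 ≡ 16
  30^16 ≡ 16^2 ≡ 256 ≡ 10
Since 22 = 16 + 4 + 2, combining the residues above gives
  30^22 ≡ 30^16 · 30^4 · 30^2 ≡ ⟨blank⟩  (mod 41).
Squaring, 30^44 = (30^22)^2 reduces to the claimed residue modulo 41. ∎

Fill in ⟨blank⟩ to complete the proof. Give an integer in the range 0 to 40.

30^16 · 30^4 · 30^2 ≡ 10 · 4 · 39 = 1560.
1560 mod 41 = 2, so 30^22 ≡ 2 (mod 41).

2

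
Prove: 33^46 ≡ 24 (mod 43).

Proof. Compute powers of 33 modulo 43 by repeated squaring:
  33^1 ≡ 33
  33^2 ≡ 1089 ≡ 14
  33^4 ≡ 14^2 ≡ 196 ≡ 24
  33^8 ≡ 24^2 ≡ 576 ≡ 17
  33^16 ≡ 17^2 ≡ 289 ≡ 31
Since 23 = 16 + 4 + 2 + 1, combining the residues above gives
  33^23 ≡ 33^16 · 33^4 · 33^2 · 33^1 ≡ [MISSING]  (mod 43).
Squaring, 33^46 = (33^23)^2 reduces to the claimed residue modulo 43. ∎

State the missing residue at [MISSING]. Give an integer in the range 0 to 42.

33^16 · 33^4 · 33^2 · 33^1 ≡ 31 · 24 · 14 · 33 = 343728.
343728 mod 43 = 29, so 33^23 ≡ 29 (mod 43).

29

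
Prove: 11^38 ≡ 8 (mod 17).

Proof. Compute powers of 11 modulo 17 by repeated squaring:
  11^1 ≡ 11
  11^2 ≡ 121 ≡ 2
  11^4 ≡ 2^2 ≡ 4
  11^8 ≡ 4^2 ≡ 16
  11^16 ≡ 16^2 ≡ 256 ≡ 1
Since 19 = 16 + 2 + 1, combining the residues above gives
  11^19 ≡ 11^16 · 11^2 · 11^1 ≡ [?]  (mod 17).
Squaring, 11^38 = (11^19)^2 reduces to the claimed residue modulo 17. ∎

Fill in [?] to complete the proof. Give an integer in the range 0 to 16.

11^16 · 11^2 · 11^1 ≡ 1 · 2 · 11 = 22.
22 mod 17 = 5, so 11^19 ≡ 5 (mod 17).

5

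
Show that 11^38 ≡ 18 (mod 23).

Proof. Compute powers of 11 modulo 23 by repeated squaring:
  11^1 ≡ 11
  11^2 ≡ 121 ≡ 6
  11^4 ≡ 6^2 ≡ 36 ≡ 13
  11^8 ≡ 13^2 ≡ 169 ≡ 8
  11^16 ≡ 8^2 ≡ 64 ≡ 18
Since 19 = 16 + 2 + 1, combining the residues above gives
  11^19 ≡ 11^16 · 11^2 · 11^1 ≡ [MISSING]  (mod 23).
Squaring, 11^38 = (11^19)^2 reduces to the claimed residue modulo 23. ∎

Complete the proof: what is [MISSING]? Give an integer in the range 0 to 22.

15

11^16 · 11^2 · 11^1 ≡ 18 · 6 · 11 = 1188.
1188 mod 23 = 15, so 11^19 ≡ 15 (mod 23).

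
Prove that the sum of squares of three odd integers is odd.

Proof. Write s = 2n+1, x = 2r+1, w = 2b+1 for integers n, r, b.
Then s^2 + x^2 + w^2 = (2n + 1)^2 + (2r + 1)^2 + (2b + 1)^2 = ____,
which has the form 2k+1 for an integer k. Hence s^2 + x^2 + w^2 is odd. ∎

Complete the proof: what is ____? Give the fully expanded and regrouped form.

Expanding: (2n + 1)^2 + (2r + 1)^2 + (2b + 1)^2 = 4b^2 + 4b + 4n^2 + 4n + 4r^2 + 4r + 3.
Every term except the constant is even, so this is 2(2b^2 + 2b + 2n^2 + 2n + 2r^2 + 2r + 1) + 1,
and 2b^2 + 2b + 2n^2 + 2n + 2r^2 + 2r + 1 ∈ ℤ gives the required form.

2(2b^2 + 2b + 2n^2 + 2n + 2r^2 + 2r + 1) + 1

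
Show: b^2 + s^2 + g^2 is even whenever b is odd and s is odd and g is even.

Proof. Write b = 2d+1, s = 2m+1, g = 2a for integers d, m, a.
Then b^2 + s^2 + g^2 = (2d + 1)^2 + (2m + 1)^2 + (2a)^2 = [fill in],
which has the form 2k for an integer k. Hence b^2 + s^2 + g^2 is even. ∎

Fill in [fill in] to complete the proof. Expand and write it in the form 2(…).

2(2a^2 + 2d^2 + 2d + 2m^2 + 2m + 1)

Expanding: (2d + 1)^2 + (2m + 1)^2 + (2a)^2 = 4a^2 + 4d^2 + 4d + 4m^2 + 4m + 2.
Every term is even; pulling out the factor of 2 gives 2(2a^2 + 2d^2 + 2d + 2m^2 + 2m + 1).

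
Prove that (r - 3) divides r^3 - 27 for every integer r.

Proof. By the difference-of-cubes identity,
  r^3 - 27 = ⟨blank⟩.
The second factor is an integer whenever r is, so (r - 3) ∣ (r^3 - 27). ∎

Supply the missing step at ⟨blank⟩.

Polynomial division of r^3 - 27 by r - 3 leaves remainder 0 and quotient r^2 + 3r + 9.
Hence r^3 - 27 = (r - 3)(r^2 + 3r + 9).

(r - 3)(r^2 + 3r + 9)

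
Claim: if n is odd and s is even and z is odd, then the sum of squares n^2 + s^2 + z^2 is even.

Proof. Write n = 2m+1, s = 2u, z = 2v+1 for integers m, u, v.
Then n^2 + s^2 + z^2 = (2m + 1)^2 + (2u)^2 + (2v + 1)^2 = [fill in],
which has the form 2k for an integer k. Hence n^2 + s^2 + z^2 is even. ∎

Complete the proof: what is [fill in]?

2(2m^2 + 2m + 2u^2 + 2v^2 + 2v + 1)

(2m + 1)^2 + (2u)^2 + (2v + 1)^2 = 4m^2 + 4m + 4u^2 + 4v^2 + 4v + 2
= 2(2m^2 + 2m + 2u^2 + 2v^2 + 2v + 1).
Since 2m^2 + 2m + 2u^2 + 2v^2 + 2v + 1 is an integer, the sum of squares is of the form 2k for an integer k.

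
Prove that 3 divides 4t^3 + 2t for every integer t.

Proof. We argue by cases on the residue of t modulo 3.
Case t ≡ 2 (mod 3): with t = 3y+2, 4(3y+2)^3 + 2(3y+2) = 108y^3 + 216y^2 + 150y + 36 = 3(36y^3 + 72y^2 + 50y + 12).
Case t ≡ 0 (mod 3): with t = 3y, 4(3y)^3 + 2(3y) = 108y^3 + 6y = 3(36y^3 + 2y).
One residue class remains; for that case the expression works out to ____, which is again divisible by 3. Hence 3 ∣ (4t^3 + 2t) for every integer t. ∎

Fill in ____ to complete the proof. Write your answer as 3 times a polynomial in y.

Only t ≡ 1 (mod 3) is unaccounted for. Put t = 3y+1:
4(3y+1)^3 + 2(3y+1) expands to 108y^3 + 108y^2 + 42y + 6,
and factoring out 3 leaves 3(36y^3 + 36y^2 + 14y + 2).

3(36y^3 + 36y^2 + 14y + 2)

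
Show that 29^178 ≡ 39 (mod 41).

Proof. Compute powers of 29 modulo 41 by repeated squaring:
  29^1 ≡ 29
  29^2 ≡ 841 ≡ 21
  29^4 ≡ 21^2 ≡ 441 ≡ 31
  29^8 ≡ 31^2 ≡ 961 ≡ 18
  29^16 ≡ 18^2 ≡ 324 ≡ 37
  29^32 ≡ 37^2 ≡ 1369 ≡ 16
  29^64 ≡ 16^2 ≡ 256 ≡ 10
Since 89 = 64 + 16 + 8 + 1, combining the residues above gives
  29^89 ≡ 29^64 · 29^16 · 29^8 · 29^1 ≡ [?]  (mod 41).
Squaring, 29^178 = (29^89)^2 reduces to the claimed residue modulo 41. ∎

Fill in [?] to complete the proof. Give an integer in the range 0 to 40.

29^64 · 29^16 · 29^8 · 29^1 ≡ 10 · 37 · 18 · 29 = 193140.
193140 mod 41 = 30, so 29^89 ≡ 30 (mod 41).

30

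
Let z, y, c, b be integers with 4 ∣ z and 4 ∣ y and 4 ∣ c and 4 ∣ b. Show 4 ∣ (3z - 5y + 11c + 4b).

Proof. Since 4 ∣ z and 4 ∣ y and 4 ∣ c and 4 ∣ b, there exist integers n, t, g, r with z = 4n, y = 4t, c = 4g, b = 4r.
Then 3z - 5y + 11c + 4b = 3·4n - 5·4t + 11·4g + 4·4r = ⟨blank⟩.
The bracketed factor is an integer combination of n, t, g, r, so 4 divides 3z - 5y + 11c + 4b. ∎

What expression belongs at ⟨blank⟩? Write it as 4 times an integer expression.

4(11g + 3n + 4r - 5t)

Each term has a factor of 4: 3·4n - 5·4t + 11·4g + 4·4r = 4·(11g + 3n + 4r - 5t).
Since 11g + 3n + 4r - 5t is an integer, 4 ∣ (3z - 5y + 11c + 4b).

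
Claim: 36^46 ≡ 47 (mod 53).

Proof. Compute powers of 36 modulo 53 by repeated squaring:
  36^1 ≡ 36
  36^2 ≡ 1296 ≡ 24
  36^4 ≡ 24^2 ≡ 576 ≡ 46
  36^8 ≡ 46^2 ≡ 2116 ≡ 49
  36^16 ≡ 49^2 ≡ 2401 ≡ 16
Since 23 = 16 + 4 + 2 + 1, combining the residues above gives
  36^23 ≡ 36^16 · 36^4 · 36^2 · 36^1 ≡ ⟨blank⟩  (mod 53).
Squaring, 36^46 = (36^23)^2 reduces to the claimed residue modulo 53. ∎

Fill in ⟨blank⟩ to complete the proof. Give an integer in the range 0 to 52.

10

Multiply the listed residues: 16 · 46 · 24 · 36 = 736 → 17664 → 635904.
Reducing modulo 53: 635904 = 11998·53 + 10, so 36^23 ≡ 10.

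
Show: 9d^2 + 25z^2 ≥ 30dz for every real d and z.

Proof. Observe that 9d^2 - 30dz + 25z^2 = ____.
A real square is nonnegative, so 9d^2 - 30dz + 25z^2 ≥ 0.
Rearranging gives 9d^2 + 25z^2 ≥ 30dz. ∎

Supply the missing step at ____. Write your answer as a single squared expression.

(3d - 5z)^2

9d^2 - 30dz + 25z^2 is a perfect-square trinomial: the outer terms are (3d)^2 and (5z)^2, and the cross term is -2·3d·5z.
So 9d^2 - 30dz + 25z^2 = (3d - 5z)^2 ≥ 0.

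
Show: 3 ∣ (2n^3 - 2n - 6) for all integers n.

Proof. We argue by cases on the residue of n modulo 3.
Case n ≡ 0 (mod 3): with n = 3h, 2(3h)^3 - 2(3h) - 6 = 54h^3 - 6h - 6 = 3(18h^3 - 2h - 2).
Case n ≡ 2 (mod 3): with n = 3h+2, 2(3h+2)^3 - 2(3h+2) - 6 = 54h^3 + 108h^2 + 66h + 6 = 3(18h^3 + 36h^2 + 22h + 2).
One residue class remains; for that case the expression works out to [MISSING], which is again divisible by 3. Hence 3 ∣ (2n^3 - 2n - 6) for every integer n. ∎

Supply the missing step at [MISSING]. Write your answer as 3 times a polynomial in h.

Only n ≡ 1 (mod 3) is unaccounted for. Put n = 3h+1:
2(3h+1)^3 - 2(3h+1) - 6 expands to 54h^3 + 54h^2 + 12h - 6,
and factoring out 3 leaves 3(18h^3 + 18h^2 + 4h - 2).

3(18h^3 + 18h^2 + 4h - 2)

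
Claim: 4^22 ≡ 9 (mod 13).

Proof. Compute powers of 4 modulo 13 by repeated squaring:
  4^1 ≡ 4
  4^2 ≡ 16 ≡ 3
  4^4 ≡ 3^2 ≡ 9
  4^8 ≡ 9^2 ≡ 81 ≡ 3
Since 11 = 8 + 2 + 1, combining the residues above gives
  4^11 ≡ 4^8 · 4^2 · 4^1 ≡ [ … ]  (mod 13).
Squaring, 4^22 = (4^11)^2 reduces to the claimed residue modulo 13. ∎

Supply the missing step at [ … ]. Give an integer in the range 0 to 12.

4^8 · 4^2 · 4^1 ≡ 3 · 3 · 4 = 36.
36 mod 13 = 10, so 4^11 ≡ 10 (mod 13).

10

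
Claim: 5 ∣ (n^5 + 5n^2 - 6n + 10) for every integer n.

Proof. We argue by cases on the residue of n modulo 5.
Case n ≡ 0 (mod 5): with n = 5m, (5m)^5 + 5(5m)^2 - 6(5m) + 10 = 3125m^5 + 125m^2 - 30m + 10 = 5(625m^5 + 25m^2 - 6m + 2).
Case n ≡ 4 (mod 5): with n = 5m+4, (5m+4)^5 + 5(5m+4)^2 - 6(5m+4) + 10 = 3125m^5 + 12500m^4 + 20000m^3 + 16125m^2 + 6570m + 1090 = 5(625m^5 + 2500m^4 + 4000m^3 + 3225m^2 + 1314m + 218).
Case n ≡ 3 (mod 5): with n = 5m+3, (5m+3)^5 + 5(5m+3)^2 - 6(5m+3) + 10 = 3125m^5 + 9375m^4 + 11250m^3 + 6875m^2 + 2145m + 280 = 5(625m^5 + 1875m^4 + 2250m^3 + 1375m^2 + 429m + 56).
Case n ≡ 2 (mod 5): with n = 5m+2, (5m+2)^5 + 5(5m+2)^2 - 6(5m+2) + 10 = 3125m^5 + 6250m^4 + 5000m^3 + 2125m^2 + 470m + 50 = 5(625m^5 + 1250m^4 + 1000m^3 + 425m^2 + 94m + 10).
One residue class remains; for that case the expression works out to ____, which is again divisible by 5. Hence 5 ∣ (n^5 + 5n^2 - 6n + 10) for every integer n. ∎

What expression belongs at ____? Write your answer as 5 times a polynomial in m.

5(625m^5 + 625m^4 + 250m^3 + 75m^2 + 9m + 2)

Only n ≡ 1 (mod 5) is unaccounted for. Put n = 5m+1:
(5m+1)^5 + 5(5m+1)^2 - 6(5m+1) + 10 expands to 3125m^5 + 3125m^4 + 1250m^3 + 375m^2 + 45m + 10,
and factoring out 5 leaves 5(625m^5 + 625m^4 + 250m^3 + 75m^2 + 9m + 2).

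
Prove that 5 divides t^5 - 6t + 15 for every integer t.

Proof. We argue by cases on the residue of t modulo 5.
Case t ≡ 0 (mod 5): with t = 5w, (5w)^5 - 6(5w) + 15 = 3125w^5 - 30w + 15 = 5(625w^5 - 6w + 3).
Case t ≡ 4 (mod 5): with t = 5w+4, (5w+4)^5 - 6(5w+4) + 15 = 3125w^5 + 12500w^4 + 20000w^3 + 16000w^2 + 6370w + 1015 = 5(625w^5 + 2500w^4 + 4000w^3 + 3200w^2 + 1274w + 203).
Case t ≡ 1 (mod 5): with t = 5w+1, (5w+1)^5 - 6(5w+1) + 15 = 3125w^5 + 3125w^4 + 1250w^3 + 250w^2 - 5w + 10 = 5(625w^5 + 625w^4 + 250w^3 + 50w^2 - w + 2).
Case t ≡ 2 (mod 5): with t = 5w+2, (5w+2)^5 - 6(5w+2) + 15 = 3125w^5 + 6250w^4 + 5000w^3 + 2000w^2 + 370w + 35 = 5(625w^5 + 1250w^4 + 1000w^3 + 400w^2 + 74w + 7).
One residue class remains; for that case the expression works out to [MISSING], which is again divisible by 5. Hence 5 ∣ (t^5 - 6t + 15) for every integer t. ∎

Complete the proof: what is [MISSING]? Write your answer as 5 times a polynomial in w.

Only t ≡ 3 (mod 5) is unaccounted for. Put t = 5w+3:
(5w+3)^5 - 6(5w+3) + 15 expands to 3125w^5 + 9375w^4 + 11250w^3 + 6750w^2 + 1995w + 240,
and factoring out 5 leaves 5(625w^5 + 1875w^4 + 2250w^3 + 1350w^2 + 399w + 48).

5(625w^5 + 1875w^4 + 2250w^3 + 1350w^2 + 399w + 48)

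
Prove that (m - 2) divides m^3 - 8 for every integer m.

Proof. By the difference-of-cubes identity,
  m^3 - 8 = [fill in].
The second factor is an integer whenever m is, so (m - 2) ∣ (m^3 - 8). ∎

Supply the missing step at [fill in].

a^3 - b^3 = (a - b)(a^2 + ab + b^2). With a = m, b = 2:
m^3 - 8 = (m - 2)(m^2 + 2m + 4).

(m - 2)(m^2 + 2m + 4)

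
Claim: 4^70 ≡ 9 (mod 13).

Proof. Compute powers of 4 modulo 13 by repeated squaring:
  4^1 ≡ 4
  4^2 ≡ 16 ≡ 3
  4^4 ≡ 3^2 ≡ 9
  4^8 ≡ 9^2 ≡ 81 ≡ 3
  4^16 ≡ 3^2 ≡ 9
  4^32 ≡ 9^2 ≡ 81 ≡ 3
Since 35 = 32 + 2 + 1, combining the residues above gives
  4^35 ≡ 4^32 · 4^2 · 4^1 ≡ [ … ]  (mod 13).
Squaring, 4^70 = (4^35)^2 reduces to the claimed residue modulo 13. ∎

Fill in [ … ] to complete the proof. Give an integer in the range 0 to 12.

10

Multiply the listed residues: 3 · 3 · 4 = 9 → 36.
Reducing modulo 13: 36 = 2·13 + 10, so 4^35 ≡ 10.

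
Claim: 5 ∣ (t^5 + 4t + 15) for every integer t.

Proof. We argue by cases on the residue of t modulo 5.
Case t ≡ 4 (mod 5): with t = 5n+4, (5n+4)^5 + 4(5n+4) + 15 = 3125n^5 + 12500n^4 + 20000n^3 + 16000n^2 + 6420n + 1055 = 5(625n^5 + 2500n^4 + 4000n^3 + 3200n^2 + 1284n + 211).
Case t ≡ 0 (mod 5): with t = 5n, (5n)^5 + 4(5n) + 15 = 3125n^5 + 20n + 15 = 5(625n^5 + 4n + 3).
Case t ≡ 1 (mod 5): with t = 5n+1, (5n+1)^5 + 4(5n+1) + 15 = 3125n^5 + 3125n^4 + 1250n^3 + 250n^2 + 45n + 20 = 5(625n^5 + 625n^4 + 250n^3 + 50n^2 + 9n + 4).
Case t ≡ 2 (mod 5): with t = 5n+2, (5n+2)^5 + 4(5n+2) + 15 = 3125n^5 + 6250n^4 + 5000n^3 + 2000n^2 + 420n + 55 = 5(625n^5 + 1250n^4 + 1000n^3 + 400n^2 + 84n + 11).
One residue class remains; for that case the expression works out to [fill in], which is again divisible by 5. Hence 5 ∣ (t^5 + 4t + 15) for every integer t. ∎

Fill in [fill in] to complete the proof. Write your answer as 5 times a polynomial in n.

The residues treated are {4, 0, 1, 2}, so the missing case is t ≡ 3 (mod 5); write t = 5n+3.
Then (5n+3)^5 + 4(5n+3) + 15 = 3125n^5 + 9375n^4 + 11250n^3 + 6750n^2 + 2045n + 270 = 5(625n^5 + 1875n^4 + 2250n^3 + 1350n^2 + 409n + 54).

5(625n^5 + 1875n^4 + 2250n^3 + 1350n^2 + 409n + 54)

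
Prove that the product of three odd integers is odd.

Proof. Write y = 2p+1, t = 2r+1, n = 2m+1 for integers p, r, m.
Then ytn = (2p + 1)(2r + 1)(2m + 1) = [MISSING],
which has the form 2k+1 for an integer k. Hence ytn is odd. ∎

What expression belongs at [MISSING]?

2(4mpr + 2mp + 2mr + m + 2pr + p + r) + 1

(2p + 1)(2r + 1)(2m + 1) = 8mpr + 4mp + 4mr + 2m + 4pr + 2p + 2r + 1
= 2(4mpr + 2mp + 2mr + m + 2pr + p + r) + 1.
Since 4mpr + 2mp + 2mr + m + 2pr + p + r is an integer, the product is of the form 2k+1 for an integer k.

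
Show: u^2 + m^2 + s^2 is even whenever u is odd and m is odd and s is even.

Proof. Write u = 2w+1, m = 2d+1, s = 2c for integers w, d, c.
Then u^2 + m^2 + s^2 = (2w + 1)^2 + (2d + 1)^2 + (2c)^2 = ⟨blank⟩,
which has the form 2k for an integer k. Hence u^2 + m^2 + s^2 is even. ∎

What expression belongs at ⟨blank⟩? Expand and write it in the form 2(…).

Expanding: (2w + 1)^2 + (2d + 1)^2 + (2c)^2 = 4c^2 + 4d^2 + 4d + 4w^2 + 4w + 2.
Every term is even; pulling out the factor of 2 gives 2(2c^2 + 2d^2 + 2d + 2w^2 + 2w + 1).

2(2c^2 + 2d^2 + 2d + 2w^2 + 2w + 1)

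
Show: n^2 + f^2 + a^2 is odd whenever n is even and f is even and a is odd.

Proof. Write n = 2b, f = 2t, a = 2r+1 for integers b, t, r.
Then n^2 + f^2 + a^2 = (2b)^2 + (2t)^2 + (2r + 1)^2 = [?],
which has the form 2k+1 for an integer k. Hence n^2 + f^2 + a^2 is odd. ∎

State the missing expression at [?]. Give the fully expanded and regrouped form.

Expanding: (2b)^2 + (2t)^2 + (2r + 1)^2 = 4b^2 + 4r^2 + 4r + 4t^2 + 1.
Every term except the constant is even, so this is 2(2b^2 + 2r^2 + 2r + 2t^2) + 1,
and 2b^2 + 2r^2 + 2r + 2t^2 ∈ ℤ gives the required form.

2(2b^2 + 2r^2 + 2r + 2t^2) + 1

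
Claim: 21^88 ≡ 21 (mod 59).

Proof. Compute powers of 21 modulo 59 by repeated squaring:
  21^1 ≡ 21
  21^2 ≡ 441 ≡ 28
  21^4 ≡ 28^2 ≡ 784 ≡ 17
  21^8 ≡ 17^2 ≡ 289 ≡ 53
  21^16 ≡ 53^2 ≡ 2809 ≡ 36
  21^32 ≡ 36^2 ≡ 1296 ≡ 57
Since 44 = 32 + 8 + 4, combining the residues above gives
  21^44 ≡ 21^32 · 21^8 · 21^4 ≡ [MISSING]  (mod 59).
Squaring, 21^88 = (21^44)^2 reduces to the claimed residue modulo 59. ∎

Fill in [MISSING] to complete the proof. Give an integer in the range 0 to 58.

27

21^32 · 21^8 · 21^4 ≡ 57 · 53 · 17 = 51357.
51357 mod 59 = 27, so 21^44 ≡ 27 (mod 59).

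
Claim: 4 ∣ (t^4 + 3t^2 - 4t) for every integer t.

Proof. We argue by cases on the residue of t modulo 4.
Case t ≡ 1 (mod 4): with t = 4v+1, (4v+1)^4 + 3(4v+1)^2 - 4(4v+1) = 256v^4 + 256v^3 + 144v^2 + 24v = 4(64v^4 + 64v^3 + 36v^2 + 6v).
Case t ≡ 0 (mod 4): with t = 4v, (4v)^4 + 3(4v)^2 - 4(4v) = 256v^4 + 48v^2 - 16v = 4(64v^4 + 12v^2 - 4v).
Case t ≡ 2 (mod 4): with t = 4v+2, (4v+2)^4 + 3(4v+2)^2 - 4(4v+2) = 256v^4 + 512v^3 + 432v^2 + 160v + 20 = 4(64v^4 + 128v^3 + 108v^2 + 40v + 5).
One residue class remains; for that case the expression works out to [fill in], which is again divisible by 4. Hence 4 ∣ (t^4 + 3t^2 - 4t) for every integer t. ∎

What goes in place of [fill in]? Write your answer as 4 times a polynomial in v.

4(64v^4 + 192v^3 + 228v^2 + 122v + 24)

The residues treated are {1, 0, 2}, so the missing case is t ≡ 3 (mod 4); write t = 4v+3.
Then (4v+3)^4 + 3(4v+3)^2 - 4(4v+3) = 256v^4 + 768v^3 + 912v^2 + 488v + 96 = 4(64v^4 + 192v^3 + 228v^2 + 122v + 24).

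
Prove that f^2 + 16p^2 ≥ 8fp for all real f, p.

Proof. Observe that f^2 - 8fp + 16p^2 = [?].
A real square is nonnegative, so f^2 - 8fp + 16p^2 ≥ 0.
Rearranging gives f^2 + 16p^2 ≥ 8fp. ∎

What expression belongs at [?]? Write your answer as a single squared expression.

f^2 - 8fp + 16p^2 is a perfect-square trinomial: the outer terms are (f)^2 and (4p)^2, and the cross term is -2·f·4p.
So f^2 - 8fp + 16p^2 = (f - 4p)^2 ≥ 0.

(f - 4p)^2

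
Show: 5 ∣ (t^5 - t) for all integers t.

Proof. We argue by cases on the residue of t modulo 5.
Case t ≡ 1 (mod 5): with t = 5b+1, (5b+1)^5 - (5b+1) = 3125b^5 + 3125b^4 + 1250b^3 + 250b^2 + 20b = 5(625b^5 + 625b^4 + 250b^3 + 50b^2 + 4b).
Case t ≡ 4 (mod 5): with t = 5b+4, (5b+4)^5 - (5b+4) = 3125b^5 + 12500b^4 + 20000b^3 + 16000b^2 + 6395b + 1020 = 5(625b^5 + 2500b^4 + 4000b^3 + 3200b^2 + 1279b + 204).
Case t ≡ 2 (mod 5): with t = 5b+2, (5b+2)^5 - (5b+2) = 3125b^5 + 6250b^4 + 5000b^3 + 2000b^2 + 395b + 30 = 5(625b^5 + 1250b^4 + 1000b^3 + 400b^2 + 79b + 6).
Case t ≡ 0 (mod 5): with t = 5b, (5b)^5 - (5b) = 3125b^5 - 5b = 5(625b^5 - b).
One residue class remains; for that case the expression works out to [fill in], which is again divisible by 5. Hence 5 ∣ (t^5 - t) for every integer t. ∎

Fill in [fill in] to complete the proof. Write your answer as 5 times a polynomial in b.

The residues treated are {1, 4, 2, 0}, so the missing case is t ≡ 3 (mod 5); write t = 5b+3.
Then (5b+3)^5 - (5b+3) = 3125b^5 + 9375b^4 + 11250b^3 + 6750b^2 + 2020b + 240 = 5(625b^5 + 1875b^4 + 2250b^3 + 1350b^2 + 404b + 48).

5(625b^5 + 1875b^4 + 2250b^3 + 1350b^2 + 404b + 48)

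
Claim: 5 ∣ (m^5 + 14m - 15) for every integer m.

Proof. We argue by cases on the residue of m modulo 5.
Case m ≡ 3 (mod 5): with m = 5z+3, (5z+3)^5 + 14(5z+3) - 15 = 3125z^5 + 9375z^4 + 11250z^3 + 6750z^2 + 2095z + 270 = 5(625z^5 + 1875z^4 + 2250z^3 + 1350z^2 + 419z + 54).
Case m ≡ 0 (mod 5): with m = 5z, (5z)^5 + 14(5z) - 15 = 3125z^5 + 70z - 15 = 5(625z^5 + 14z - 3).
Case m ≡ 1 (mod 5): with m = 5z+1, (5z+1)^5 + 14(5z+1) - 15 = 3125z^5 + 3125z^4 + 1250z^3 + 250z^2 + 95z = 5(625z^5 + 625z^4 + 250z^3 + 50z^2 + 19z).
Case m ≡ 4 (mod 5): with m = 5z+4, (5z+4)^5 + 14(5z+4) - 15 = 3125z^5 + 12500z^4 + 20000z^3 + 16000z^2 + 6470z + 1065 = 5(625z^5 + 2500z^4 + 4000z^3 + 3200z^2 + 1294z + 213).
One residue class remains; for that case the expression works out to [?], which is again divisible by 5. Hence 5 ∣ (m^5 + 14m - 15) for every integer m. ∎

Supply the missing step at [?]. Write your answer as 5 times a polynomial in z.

5(625z^5 + 1250z^4 + 1000z^3 + 400z^2 + 94z + 9)

Only m ≡ 2 (mod 5) is unaccounted for. Put m = 5z+2:
(5z+2)^5 + 14(5z+2) - 15 expands to 3125z^5 + 6250z^4 + 5000z^3 + 2000z^2 + 470z + 45,
and factoring out 5 leaves 5(625z^5 + 1250z^4 + 1000z^3 + 400z^2 + 94z + 9).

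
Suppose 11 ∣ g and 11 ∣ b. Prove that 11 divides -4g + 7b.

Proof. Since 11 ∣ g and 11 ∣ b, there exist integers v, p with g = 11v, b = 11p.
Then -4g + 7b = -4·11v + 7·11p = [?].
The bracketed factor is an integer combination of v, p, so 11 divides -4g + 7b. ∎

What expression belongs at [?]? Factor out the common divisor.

11(7p - 4v)

Pull the common 11 out of every term: -4·11v + 7·11p = 11(7p - 4v).
7p - 4v is an integer, which exhibits the divisibility.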